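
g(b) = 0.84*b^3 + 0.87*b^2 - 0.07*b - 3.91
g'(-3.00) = 17.39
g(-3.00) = -18.55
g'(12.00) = 383.69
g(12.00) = 1572.05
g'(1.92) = 12.56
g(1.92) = 5.11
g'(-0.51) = -0.30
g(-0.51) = -3.76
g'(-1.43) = 2.59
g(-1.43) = -4.49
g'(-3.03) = 17.79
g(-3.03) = -19.08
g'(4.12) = 49.87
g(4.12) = 69.31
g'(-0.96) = 0.58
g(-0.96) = -3.78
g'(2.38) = 18.35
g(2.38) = 12.18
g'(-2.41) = 10.37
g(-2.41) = -10.45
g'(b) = 2.52*b^2 + 1.74*b - 0.07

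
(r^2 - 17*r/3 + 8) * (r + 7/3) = r^3 - 10*r^2/3 - 47*r/9 + 56/3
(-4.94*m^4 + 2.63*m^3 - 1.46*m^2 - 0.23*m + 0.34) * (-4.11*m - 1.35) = 20.3034*m^5 - 4.1403*m^4 + 2.4501*m^3 + 2.9163*m^2 - 1.0869*m - 0.459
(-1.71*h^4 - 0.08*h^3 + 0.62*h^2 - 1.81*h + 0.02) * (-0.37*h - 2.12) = 0.6327*h^5 + 3.6548*h^4 - 0.0598*h^3 - 0.6447*h^2 + 3.8298*h - 0.0424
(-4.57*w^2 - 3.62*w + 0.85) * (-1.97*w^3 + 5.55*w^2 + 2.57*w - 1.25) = 9.0029*w^5 - 18.2321*w^4 - 33.5104*w^3 + 1.1266*w^2 + 6.7095*w - 1.0625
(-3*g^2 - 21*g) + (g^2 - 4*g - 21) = -2*g^2 - 25*g - 21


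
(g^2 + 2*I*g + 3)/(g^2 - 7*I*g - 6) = (g + 3*I)/(g - 6*I)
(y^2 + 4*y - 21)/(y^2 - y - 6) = (y + 7)/(y + 2)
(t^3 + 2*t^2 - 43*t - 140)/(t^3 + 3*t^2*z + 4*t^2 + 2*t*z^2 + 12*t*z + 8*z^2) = (t^2 - 2*t - 35)/(t^2 + 3*t*z + 2*z^2)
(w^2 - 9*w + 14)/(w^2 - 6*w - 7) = (w - 2)/(w + 1)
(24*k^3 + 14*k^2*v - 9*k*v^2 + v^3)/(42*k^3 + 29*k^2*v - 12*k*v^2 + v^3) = (-4*k + v)/(-7*k + v)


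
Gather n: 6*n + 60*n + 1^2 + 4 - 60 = 66*n - 55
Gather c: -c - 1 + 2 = 1 - c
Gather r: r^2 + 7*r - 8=r^2 + 7*r - 8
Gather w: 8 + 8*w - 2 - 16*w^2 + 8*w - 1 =-16*w^2 + 16*w + 5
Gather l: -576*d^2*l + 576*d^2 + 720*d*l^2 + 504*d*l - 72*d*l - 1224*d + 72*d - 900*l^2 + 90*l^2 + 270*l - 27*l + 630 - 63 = 576*d^2 - 1152*d + l^2*(720*d - 810) + l*(-576*d^2 + 432*d + 243) + 567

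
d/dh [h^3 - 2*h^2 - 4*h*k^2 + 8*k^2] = 3*h^2 - 4*h - 4*k^2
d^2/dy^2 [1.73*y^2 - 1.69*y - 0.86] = 3.46000000000000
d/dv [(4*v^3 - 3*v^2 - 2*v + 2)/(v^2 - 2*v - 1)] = 2*(2*v^4 - 8*v^3 - 2*v^2 + v + 3)/(v^4 - 4*v^3 + 2*v^2 + 4*v + 1)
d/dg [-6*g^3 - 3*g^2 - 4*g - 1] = -18*g^2 - 6*g - 4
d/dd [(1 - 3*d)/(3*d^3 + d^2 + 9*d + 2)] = (-9*d^3 - 3*d^2 - 27*d + (3*d - 1)*(9*d^2 + 2*d + 9) - 6)/(3*d^3 + d^2 + 9*d + 2)^2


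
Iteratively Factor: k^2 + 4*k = (k + 4)*(k)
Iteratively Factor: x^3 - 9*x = (x + 3)*(x^2 - 3*x) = (x - 3)*(x + 3)*(x)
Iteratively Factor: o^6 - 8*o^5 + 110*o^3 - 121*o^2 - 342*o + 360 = (o + 2)*(o^5 - 10*o^4 + 20*o^3 + 70*o^2 - 261*o + 180) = (o + 2)*(o + 3)*(o^4 - 13*o^3 + 59*o^2 - 107*o + 60) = (o - 5)*(o + 2)*(o + 3)*(o^3 - 8*o^2 + 19*o - 12) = (o - 5)*(o - 1)*(o + 2)*(o + 3)*(o^2 - 7*o + 12) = (o - 5)*(o - 3)*(o - 1)*(o + 2)*(o + 3)*(o - 4)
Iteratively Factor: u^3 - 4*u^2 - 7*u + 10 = (u - 1)*(u^2 - 3*u - 10) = (u - 1)*(u + 2)*(u - 5)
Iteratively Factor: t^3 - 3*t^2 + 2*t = (t - 1)*(t^2 - 2*t) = t*(t - 1)*(t - 2)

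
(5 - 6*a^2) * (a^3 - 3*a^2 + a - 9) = -6*a^5 + 18*a^4 - a^3 + 39*a^2 + 5*a - 45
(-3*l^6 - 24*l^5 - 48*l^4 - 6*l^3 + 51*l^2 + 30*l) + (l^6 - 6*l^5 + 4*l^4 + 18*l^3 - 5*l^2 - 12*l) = -2*l^6 - 30*l^5 - 44*l^4 + 12*l^3 + 46*l^2 + 18*l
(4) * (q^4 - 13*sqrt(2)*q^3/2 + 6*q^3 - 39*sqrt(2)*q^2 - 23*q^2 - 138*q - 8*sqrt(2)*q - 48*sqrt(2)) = 4*q^4 - 26*sqrt(2)*q^3 + 24*q^3 - 156*sqrt(2)*q^2 - 92*q^2 - 552*q - 32*sqrt(2)*q - 192*sqrt(2)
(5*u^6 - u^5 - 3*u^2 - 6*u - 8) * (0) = 0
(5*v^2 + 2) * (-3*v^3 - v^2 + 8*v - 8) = -15*v^5 - 5*v^4 + 34*v^3 - 42*v^2 + 16*v - 16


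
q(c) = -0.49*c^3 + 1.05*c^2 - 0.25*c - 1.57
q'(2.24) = -2.92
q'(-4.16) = -34.43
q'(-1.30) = -5.46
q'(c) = -1.47*c^2 + 2.1*c - 0.25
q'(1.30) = -0.00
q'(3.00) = -7.18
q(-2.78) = 17.77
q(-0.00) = -1.57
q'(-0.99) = -3.77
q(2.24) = -2.37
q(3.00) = -6.10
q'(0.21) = 0.13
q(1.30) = -1.20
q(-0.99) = 0.18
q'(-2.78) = -17.45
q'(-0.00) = -0.25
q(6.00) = -71.11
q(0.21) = -1.58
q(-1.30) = 1.61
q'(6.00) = -40.57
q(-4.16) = 52.92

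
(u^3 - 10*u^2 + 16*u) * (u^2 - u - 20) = u^5 - 11*u^4 + 6*u^3 + 184*u^2 - 320*u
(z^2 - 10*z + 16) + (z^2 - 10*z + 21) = 2*z^2 - 20*z + 37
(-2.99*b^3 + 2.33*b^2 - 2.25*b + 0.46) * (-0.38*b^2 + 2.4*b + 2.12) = 1.1362*b^5 - 8.0614*b^4 + 0.108199999999999*b^3 - 0.635199999999999*b^2 - 3.666*b + 0.9752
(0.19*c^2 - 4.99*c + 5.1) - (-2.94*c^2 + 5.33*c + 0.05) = 3.13*c^2 - 10.32*c + 5.05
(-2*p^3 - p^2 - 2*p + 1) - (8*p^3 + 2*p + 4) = -10*p^3 - p^2 - 4*p - 3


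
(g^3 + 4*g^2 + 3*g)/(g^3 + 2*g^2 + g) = (g + 3)/(g + 1)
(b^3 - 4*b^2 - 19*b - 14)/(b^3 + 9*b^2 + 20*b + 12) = (b - 7)/(b + 6)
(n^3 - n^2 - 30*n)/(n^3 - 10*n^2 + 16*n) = (n^2 - n - 30)/(n^2 - 10*n + 16)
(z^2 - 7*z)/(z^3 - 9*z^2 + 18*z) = (z - 7)/(z^2 - 9*z + 18)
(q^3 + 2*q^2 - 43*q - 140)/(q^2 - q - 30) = (q^2 - 3*q - 28)/(q - 6)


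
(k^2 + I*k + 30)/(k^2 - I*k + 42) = (k - 5*I)/(k - 7*I)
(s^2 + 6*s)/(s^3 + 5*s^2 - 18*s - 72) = s/(s^2 - s - 12)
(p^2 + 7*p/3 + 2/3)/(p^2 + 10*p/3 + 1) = (p + 2)/(p + 3)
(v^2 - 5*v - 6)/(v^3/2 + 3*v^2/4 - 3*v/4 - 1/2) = 4*(v^2 - 5*v - 6)/(2*v^3 + 3*v^2 - 3*v - 2)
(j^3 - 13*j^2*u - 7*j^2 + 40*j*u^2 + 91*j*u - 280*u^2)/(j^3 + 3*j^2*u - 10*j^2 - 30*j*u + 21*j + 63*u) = (j^2 - 13*j*u + 40*u^2)/(j^2 + 3*j*u - 3*j - 9*u)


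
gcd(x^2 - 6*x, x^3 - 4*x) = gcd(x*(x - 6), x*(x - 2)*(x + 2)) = x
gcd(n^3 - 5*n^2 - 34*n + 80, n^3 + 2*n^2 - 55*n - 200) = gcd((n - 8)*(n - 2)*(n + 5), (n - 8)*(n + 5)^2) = n^2 - 3*n - 40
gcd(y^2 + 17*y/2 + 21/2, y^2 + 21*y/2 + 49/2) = y + 7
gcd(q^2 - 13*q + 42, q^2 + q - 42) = q - 6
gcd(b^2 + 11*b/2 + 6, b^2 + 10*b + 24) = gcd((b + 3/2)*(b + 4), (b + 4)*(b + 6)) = b + 4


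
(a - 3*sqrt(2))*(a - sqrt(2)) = a^2 - 4*sqrt(2)*a + 6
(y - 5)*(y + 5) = y^2 - 25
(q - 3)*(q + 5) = q^2 + 2*q - 15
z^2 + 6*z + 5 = (z + 1)*(z + 5)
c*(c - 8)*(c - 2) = c^3 - 10*c^2 + 16*c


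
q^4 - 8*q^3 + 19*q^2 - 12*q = q*(q - 4)*(q - 3)*(q - 1)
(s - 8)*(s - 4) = s^2 - 12*s + 32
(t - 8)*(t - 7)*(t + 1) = t^3 - 14*t^2 + 41*t + 56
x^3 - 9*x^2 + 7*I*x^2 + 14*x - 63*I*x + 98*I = (x - 7)*(x - 2)*(x + 7*I)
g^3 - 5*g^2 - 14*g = g*(g - 7)*(g + 2)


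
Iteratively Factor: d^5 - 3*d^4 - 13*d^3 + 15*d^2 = (d + 3)*(d^4 - 6*d^3 + 5*d^2) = d*(d + 3)*(d^3 - 6*d^2 + 5*d) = d*(d - 1)*(d + 3)*(d^2 - 5*d) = d^2*(d - 1)*(d + 3)*(d - 5)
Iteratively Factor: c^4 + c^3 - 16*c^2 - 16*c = (c + 1)*(c^3 - 16*c) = c*(c + 1)*(c^2 - 16) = c*(c - 4)*(c + 1)*(c + 4)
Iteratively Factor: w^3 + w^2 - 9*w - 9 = (w + 1)*(w^2 - 9) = (w - 3)*(w + 1)*(w + 3)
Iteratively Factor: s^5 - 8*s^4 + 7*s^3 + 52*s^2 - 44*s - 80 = (s - 4)*(s^4 - 4*s^3 - 9*s^2 + 16*s + 20) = (s - 5)*(s - 4)*(s^3 + s^2 - 4*s - 4) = (s - 5)*(s - 4)*(s - 2)*(s^2 + 3*s + 2) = (s - 5)*(s - 4)*(s - 2)*(s + 2)*(s + 1)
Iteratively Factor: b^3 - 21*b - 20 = (b + 1)*(b^2 - b - 20) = (b + 1)*(b + 4)*(b - 5)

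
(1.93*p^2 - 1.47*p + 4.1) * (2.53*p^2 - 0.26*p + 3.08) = 4.8829*p^4 - 4.2209*p^3 + 16.6996*p^2 - 5.5936*p + 12.628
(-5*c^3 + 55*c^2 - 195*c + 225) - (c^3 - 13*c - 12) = -6*c^3 + 55*c^2 - 182*c + 237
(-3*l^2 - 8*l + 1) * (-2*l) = 6*l^3 + 16*l^2 - 2*l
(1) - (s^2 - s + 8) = -s^2 + s - 7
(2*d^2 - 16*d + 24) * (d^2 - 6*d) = 2*d^4 - 28*d^3 + 120*d^2 - 144*d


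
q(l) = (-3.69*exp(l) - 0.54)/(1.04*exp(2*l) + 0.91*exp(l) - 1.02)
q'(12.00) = 0.00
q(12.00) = 0.00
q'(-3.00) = 0.23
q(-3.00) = 0.74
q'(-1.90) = 0.91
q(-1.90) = 1.27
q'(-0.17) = 28.11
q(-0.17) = -7.49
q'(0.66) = 1.87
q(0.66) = -1.66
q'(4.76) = 0.03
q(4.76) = -0.03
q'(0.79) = 1.53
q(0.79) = -1.44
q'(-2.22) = 0.58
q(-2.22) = 1.04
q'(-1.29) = 2.80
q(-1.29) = 2.25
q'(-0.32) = 143.94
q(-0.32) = -17.02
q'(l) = (-3.69*exp(l) - 0.54)*(-2.08*exp(2*l) - 0.91*exp(l))/(1.04*exp(2*l) + 0.91*exp(l) - 1.02)^2 - 3.69*exp(l)/(1.04*exp(2*l) + 0.91*exp(l) - 1.02) = (3.8376*exp(2*l) + 1.1232*exp(l) + 4.2552)*exp(l)/(1.0816*exp(4*l) + 1.8928*exp(3*l) - 1.2935*exp(2*l) - 1.8564*exp(l) + 1.0404)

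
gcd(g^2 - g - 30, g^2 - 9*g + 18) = g - 6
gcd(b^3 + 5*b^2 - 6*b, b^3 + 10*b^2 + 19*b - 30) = b^2 + 5*b - 6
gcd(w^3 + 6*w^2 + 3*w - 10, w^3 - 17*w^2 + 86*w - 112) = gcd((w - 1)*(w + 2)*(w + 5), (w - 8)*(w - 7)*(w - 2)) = 1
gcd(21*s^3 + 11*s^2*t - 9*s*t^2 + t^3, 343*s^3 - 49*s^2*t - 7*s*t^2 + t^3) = 7*s - t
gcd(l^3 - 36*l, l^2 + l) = l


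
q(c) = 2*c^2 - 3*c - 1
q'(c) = 4*c - 3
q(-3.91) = 41.31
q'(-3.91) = -18.64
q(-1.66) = 9.49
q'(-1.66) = -9.64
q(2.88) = 6.95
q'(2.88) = 8.52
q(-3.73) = 38.02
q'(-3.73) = -17.92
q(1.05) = -1.94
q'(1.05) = 1.20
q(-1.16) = 5.17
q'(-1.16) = -7.64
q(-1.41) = 7.21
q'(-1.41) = -8.64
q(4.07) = 19.92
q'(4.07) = 13.28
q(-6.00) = 89.00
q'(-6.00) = -27.00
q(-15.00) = 494.00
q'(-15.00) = -63.00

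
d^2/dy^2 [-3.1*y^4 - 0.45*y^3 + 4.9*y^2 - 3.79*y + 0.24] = -37.2*y^2 - 2.7*y + 9.8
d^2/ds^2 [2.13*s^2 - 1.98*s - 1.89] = 4.26000000000000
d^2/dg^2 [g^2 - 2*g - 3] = 2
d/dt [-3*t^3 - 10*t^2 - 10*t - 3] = -9*t^2 - 20*t - 10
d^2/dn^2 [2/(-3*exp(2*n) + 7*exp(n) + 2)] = 2*(2*(6*exp(n) - 7)^2*exp(n) + (12*exp(n) - 7)*(-3*exp(2*n) + 7*exp(n) + 2))*exp(n)/(-3*exp(2*n) + 7*exp(n) + 2)^3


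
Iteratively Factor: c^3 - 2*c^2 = (c)*(c^2 - 2*c) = c^2*(c - 2)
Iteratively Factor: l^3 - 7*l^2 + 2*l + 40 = (l - 4)*(l^2 - 3*l - 10) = (l - 4)*(l + 2)*(l - 5)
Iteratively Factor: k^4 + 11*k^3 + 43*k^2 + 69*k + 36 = (k + 3)*(k^3 + 8*k^2 + 19*k + 12) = (k + 3)*(k + 4)*(k^2 + 4*k + 3) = (k + 3)^2*(k + 4)*(k + 1)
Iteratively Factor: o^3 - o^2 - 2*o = (o + 1)*(o^2 - 2*o) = (o - 2)*(o + 1)*(o)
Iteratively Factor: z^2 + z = (z + 1)*(z)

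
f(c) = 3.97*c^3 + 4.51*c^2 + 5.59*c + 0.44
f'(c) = 11.91*c^2 + 9.02*c + 5.59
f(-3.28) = -109.47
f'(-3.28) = 104.14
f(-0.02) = 0.33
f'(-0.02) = 5.41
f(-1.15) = -6.06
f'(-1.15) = 10.97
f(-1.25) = -7.25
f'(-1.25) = 12.92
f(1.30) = 24.05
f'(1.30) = 37.44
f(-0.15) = -0.31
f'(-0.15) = 4.50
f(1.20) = 20.50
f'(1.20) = 33.56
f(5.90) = 1005.77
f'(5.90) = 473.40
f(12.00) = 7577.12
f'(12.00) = 1828.87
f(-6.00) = -728.26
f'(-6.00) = 380.23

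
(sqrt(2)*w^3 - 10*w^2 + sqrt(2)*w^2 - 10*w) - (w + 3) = sqrt(2)*w^3 - 10*w^2 + sqrt(2)*w^2 - 11*w - 3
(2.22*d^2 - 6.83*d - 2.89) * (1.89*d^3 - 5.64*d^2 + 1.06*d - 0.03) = 4.1958*d^5 - 25.4295*d^4 + 35.4123*d^3 + 8.9932*d^2 - 2.8585*d + 0.0867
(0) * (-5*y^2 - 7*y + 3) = 0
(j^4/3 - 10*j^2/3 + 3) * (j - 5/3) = j^5/3 - 5*j^4/9 - 10*j^3/3 + 50*j^2/9 + 3*j - 5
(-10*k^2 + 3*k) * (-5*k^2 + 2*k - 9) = 50*k^4 - 35*k^3 + 96*k^2 - 27*k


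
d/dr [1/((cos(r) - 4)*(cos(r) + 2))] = 2*(cos(r) - 1)*sin(r)/((cos(r) - 4)^2*(cos(r) + 2)^2)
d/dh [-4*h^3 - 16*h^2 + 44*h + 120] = -12*h^2 - 32*h + 44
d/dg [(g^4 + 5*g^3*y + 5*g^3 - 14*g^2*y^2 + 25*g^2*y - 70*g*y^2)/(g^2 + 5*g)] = 2*g + 5*y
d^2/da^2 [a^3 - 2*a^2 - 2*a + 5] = 6*a - 4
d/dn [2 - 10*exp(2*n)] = -20*exp(2*n)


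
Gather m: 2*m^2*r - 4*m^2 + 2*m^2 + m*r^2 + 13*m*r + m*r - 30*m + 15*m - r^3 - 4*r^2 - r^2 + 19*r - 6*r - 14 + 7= m^2*(2*r - 2) + m*(r^2 + 14*r - 15) - r^3 - 5*r^2 + 13*r - 7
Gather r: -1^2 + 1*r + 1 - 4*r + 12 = 12 - 3*r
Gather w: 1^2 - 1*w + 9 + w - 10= 0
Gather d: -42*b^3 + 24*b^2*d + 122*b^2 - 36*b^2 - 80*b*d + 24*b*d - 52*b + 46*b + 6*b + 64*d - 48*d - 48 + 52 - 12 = -42*b^3 + 86*b^2 + d*(24*b^2 - 56*b + 16) - 8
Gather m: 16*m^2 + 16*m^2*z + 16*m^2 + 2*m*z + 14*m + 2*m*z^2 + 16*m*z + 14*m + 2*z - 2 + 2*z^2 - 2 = m^2*(16*z + 32) + m*(2*z^2 + 18*z + 28) + 2*z^2 + 2*z - 4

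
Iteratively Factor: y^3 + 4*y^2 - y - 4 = (y - 1)*(y^2 + 5*y + 4) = (y - 1)*(y + 4)*(y + 1)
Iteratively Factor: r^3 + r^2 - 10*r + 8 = (r - 2)*(r^2 + 3*r - 4) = (r - 2)*(r + 4)*(r - 1)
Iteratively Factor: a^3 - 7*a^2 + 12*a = (a)*(a^2 - 7*a + 12) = a*(a - 4)*(a - 3)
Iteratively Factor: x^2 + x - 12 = (x + 4)*(x - 3)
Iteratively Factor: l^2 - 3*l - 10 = (l - 5)*(l + 2)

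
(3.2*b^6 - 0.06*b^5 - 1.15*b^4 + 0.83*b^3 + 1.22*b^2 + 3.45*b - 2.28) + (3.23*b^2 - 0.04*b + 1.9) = 3.2*b^6 - 0.06*b^5 - 1.15*b^4 + 0.83*b^3 + 4.45*b^2 + 3.41*b - 0.38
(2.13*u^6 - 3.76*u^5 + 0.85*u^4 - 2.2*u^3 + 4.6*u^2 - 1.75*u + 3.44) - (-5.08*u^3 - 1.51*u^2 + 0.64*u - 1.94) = 2.13*u^6 - 3.76*u^5 + 0.85*u^4 + 2.88*u^3 + 6.11*u^2 - 2.39*u + 5.38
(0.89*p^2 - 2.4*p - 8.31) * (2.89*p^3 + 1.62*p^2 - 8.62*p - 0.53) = 2.5721*p^5 - 5.4942*p^4 - 35.5757*p^3 + 6.7541*p^2 + 72.9042*p + 4.4043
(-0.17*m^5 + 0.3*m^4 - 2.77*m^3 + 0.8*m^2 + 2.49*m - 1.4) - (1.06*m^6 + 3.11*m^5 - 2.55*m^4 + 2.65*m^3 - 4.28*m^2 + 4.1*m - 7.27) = -1.06*m^6 - 3.28*m^5 + 2.85*m^4 - 5.42*m^3 + 5.08*m^2 - 1.61*m + 5.87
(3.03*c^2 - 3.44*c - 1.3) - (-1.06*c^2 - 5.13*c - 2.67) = 4.09*c^2 + 1.69*c + 1.37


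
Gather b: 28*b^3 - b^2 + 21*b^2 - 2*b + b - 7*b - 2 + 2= 28*b^3 + 20*b^2 - 8*b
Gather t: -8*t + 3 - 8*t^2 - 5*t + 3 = -8*t^2 - 13*t + 6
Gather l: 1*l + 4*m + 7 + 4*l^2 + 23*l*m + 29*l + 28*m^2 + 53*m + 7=4*l^2 + l*(23*m + 30) + 28*m^2 + 57*m + 14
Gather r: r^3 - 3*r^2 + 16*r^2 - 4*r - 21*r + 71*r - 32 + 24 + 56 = r^3 + 13*r^2 + 46*r + 48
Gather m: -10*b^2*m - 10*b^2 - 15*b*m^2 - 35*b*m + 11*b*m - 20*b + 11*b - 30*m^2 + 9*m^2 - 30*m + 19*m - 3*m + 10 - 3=-10*b^2 - 9*b + m^2*(-15*b - 21) + m*(-10*b^2 - 24*b - 14) + 7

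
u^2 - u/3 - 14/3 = (u - 7/3)*(u + 2)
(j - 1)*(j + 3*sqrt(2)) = j^2 - j + 3*sqrt(2)*j - 3*sqrt(2)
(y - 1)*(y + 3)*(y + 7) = y^3 + 9*y^2 + 11*y - 21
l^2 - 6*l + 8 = (l - 4)*(l - 2)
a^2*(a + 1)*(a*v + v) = a^4*v + 2*a^3*v + a^2*v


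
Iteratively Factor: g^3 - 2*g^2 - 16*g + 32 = (g + 4)*(g^2 - 6*g + 8) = (g - 4)*(g + 4)*(g - 2)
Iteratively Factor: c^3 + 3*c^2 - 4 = (c + 2)*(c^2 + c - 2) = (c - 1)*(c + 2)*(c + 2)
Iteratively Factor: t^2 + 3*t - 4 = (t + 4)*(t - 1)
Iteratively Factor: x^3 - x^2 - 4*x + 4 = (x - 1)*(x^2 - 4) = (x - 2)*(x - 1)*(x + 2)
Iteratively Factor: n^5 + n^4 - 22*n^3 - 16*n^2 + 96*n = (n - 2)*(n^4 + 3*n^3 - 16*n^2 - 48*n) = (n - 4)*(n - 2)*(n^3 + 7*n^2 + 12*n) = (n - 4)*(n - 2)*(n + 3)*(n^2 + 4*n) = (n - 4)*(n - 2)*(n + 3)*(n + 4)*(n)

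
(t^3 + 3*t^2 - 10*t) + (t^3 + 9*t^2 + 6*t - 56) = 2*t^3 + 12*t^2 - 4*t - 56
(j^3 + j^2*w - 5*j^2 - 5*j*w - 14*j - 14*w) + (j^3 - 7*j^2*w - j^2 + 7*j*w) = 2*j^3 - 6*j^2*w - 6*j^2 + 2*j*w - 14*j - 14*w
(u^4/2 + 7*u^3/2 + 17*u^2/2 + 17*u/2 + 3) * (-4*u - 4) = -2*u^5 - 16*u^4 - 48*u^3 - 68*u^2 - 46*u - 12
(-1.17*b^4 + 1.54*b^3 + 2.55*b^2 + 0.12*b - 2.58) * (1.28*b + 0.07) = -1.4976*b^5 + 1.8893*b^4 + 3.3718*b^3 + 0.3321*b^2 - 3.294*b - 0.1806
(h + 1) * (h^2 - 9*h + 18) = h^3 - 8*h^2 + 9*h + 18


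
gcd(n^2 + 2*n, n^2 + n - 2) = n + 2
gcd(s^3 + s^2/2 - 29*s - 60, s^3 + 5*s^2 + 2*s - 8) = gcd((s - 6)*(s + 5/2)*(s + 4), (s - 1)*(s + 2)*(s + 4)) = s + 4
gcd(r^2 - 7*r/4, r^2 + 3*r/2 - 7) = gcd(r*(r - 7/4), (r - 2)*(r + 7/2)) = 1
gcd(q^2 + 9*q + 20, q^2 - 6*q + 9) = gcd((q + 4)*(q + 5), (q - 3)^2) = 1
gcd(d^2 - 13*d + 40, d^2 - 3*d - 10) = d - 5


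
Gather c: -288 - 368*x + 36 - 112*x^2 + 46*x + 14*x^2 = -98*x^2 - 322*x - 252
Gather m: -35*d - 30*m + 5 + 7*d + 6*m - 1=-28*d - 24*m + 4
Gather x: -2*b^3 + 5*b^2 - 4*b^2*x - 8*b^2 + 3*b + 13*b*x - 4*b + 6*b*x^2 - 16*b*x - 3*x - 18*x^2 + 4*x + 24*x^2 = -2*b^3 - 3*b^2 - b + x^2*(6*b + 6) + x*(-4*b^2 - 3*b + 1)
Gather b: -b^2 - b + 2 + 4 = -b^2 - b + 6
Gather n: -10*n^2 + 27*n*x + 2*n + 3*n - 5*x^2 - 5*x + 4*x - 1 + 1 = -10*n^2 + n*(27*x + 5) - 5*x^2 - x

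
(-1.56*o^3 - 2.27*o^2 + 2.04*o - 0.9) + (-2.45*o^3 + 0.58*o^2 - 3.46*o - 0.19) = -4.01*o^3 - 1.69*o^2 - 1.42*o - 1.09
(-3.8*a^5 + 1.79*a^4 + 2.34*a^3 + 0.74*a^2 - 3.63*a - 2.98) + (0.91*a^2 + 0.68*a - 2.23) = -3.8*a^5 + 1.79*a^4 + 2.34*a^3 + 1.65*a^2 - 2.95*a - 5.21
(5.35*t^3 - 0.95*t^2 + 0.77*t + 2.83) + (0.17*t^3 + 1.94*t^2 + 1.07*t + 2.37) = 5.52*t^3 + 0.99*t^2 + 1.84*t + 5.2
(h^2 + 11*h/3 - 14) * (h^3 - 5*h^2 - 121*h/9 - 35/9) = h^5 - 4*h^4/3 - 412*h^3/9 + 454*h^2/27 + 4697*h/27 + 490/9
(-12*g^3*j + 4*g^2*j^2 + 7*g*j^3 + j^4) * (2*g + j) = -24*g^4*j - 4*g^3*j^2 + 18*g^2*j^3 + 9*g*j^4 + j^5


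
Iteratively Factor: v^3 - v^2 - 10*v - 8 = (v + 1)*(v^2 - 2*v - 8) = (v + 1)*(v + 2)*(v - 4)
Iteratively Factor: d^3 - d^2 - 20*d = (d)*(d^2 - d - 20) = d*(d + 4)*(d - 5)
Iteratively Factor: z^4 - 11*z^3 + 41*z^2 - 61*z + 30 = (z - 5)*(z^3 - 6*z^2 + 11*z - 6) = (z - 5)*(z - 1)*(z^2 - 5*z + 6) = (z - 5)*(z - 3)*(z - 1)*(z - 2)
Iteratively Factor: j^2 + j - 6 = (j + 3)*(j - 2)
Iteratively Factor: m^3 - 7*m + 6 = (m + 3)*(m^2 - 3*m + 2) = (m - 2)*(m + 3)*(m - 1)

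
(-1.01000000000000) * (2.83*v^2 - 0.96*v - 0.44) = -2.8583*v^2 + 0.9696*v + 0.4444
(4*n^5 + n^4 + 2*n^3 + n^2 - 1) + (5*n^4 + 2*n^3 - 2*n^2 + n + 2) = 4*n^5 + 6*n^4 + 4*n^3 - n^2 + n + 1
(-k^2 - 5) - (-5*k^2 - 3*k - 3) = 4*k^2 + 3*k - 2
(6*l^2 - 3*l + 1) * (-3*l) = -18*l^3 + 9*l^2 - 3*l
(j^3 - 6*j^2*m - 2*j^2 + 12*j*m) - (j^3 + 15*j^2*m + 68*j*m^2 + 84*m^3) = -21*j^2*m - 2*j^2 - 68*j*m^2 + 12*j*m - 84*m^3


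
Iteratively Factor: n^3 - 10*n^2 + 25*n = (n)*(n^2 - 10*n + 25) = n*(n - 5)*(n - 5)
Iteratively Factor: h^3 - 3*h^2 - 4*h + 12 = (h - 2)*(h^2 - h - 6) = (h - 2)*(h + 2)*(h - 3)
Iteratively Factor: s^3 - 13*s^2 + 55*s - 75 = (s - 5)*(s^2 - 8*s + 15) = (s - 5)^2*(s - 3)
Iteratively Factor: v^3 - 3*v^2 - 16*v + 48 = (v + 4)*(v^2 - 7*v + 12) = (v - 3)*(v + 4)*(v - 4)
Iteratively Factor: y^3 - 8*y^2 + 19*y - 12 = (y - 3)*(y^2 - 5*y + 4) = (y - 4)*(y - 3)*(y - 1)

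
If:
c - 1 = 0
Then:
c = 1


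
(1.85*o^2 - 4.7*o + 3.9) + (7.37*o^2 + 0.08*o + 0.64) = 9.22*o^2 - 4.62*o + 4.54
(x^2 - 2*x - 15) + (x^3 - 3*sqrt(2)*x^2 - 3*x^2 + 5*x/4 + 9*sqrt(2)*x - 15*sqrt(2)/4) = x^3 - 3*sqrt(2)*x^2 - 2*x^2 - 3*x/4 + 9*sqrt(2)*x - 15 - 15*sqrt(2)/4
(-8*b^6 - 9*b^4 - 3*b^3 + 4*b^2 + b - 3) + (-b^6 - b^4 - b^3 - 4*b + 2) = -9*b^6 - 10*b^4 - 4*b^3 + 4*b^2 - 3*b - 1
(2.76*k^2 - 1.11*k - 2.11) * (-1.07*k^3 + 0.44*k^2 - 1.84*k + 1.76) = -2.9532*k^5 + 2.4021*k^4 - 3.3091*k^3 + 5.9716*k^2 + 1.9288*k - 3.7136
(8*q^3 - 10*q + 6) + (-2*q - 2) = 8*q^3 - 12*q + 4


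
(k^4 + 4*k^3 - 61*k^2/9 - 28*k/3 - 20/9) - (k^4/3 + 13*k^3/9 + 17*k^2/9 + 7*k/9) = 2*k^4/3 + 23*k^3/9 - 26*k^2/3 - 91*k/9 - 20/9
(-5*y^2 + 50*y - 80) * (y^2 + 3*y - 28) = -5*y^4 + 35*y^3 + 210*y^2 - 1640*y + 2240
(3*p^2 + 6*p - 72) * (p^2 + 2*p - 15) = 3*p^4 + 12*p^3 - 105*p^2 - 234*p + 1080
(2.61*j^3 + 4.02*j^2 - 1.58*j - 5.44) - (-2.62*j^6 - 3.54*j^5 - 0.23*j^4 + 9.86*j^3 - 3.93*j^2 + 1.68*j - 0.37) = 2.62*j^6 + 3.54*j^5 + 0.23*j^4 - 7.25*j^3 + 7.95*j^2 - 3.26*j - 5.07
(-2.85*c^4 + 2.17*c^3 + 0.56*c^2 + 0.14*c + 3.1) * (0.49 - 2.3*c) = 6.555*c^5 - 6.3875*c^4 - 0.2247*c^3 - 0.0476*c^2 - 7.0614*c + 1.519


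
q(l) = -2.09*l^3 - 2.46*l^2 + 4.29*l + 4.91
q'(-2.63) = -26.14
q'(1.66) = -21.15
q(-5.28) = 221.32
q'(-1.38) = -0.86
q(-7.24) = 638.07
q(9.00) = -1679.35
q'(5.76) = -232.07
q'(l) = -6.27*l^2 - 4.92*l + 4.29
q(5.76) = -451.40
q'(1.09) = -8.52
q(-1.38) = -0.20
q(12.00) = -3909.37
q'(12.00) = -957.63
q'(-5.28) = -144.53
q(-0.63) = 1.75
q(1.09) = 3.96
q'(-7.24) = -288.75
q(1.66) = -4.31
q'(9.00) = -547.86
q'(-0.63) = 4.90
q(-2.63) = 14.63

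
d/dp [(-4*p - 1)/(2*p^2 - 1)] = 4*(2*p^2 + p + 1)/(4*p^4 - 4*p^2 + 1)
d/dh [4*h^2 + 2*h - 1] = 8*h + 2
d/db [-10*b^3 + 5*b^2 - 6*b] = -30*b^2 + 10*b - 6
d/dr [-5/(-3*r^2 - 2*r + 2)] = 10*(-3*r - 1)/(3*r^2 + 2*r - 2)^2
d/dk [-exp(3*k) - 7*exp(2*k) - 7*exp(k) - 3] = (-3*exp(2*k) - 14*exp(k) - 7)*exp(k)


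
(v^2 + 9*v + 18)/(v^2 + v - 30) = (v + 3)/(v - 5)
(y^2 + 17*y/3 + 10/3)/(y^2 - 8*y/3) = (3*y^2 + 17*y + 10)/(y*(3*y - 8))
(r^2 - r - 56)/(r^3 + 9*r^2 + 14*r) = (r - 8)/(r*(r + 2))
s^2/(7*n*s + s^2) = s/(7*n + s)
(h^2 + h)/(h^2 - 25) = h*(h + 1)/(h^2 - 25)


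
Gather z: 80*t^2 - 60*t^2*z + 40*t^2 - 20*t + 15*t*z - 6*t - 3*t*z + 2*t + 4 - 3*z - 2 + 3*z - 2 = 120*t^2 - 24*t + z*(-60*t^2 + 12*t)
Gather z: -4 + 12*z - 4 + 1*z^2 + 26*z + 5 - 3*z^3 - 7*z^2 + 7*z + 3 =-3*z^3 - 6*z^2 + 45*z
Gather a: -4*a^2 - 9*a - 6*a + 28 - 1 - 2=-4*a^2 - 15*a + 25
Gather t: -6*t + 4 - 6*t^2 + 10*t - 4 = -6*t^2 + 4*t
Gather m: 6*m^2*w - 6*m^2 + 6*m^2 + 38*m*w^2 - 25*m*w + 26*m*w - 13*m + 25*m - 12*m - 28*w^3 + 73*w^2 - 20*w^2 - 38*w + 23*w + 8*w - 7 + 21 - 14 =6*m^2*w + m*(38*w^2 + w) - 28*w^3 + 53*w^2 - 7*w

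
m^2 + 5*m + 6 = (m + 2)*(m + 3)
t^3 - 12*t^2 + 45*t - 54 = (t - 6)*(t - 3)^2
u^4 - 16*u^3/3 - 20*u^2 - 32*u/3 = u*(u - 8)*(u + 2/3)*(u + 2)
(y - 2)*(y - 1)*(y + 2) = y^3 - y^2 - 4*y + 4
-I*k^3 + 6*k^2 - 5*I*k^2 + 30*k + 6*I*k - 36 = (k + 6)*(k + 6*I)*(-I*k + I)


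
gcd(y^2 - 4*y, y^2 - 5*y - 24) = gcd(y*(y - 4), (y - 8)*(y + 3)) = 1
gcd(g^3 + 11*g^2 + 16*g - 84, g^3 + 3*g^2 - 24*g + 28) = g^2 + 5*g - 14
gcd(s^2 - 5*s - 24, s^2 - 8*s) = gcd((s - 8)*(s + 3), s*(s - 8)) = s - 8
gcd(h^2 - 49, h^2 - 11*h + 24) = 1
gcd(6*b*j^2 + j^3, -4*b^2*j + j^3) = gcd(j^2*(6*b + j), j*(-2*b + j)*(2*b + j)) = j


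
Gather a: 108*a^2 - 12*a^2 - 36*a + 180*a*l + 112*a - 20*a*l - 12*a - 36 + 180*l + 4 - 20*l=96*a^2 + a*(160*l + 64) + 160*l - 32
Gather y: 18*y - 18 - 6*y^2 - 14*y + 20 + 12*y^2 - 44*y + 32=6*y^2 - 40*y + 34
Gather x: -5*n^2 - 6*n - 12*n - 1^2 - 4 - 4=-5*n^2 - 18*n - 9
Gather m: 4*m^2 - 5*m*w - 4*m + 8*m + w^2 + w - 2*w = 4*m^2 + m*(4 - 5*w) + w^2 - w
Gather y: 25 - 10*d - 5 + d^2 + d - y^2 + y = d^2 - 9*d - y^2 + y + 20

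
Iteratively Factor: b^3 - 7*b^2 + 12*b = (b)*(b^2 - 7*b + 12) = b*(b - 4)*(b - 3)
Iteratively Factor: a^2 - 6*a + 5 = (a - 1)*(a - 5)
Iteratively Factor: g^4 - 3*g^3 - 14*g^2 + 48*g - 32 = (g - 4)*(g^3 + g^2 - 10*g + 8) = (g - 4)*(g - 1)*(g^2 + 2*g - 8) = (g - 4)*(g - 2)*(g - 1)*(g + 4)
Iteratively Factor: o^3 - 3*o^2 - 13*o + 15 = (o + 3)*(o^2 - 6*o + 5) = (o - 5)*(o + 3)*(o - 1)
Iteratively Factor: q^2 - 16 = (q + 4)*(q - 4)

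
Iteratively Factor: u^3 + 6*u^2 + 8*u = (u + 4)*(u^2 + 2*u) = (u + 2)*(u + 4)*(u)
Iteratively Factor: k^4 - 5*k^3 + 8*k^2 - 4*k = (k - 2)*(k^3 - 3*k^2 + 2*k) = (k - 2)*(k - 1)*(k^2 - 2*k) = k*(k - 2)*(k - 1)*(k - 2)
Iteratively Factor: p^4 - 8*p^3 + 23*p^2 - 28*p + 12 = (p - 2)*(p^3 - 6*p^2 + 11*p - 6) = (p - 2)^2*(p^2 - 4*p + 3) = (p - 3)*(p - 2)^2*(p - 1)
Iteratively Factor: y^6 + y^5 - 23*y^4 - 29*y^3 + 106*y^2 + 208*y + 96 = (y + 4)*(y^5 - 3*y^4 - 11*y^3 + 15*y^2 + 46*y + 24) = (y - 4)*(y + 4)*(y^4 + y^3 - 7*y^2 - 13*y - 6) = (y - 4)*(y + 1)*(y + 4)*(y^3 - 7*y - 6) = (y - 4)*(y + 1)*(y + 2)*(y + 4)*(y^2 - 2*y - 3) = (y - 4)*(y + 1)^2*(y + 2)*(y + 4)*(y - 3)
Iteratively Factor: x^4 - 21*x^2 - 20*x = (x + 1)*(x^3 - x^2 - 20*x) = (x + 1)*(x + 4)*(x^2 - 5*x) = (x - 5)*(x + 1)*(x + 4)*(x)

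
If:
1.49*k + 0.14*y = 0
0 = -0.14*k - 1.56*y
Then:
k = 0.00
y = 0.00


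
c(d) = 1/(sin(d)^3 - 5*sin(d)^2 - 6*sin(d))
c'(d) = (-3*sin(d)^2*cos(d) + 10*sin(d)*cos(d) + 6*cos(d))/(sin(d)^3 - 5*sin(d)^2 - 6*sin(d))^2 = (-3*cos(d) + 10/tan(d) + 6*cos(d)/sin(d)^2)/((sin(d) - 6)^2*(sin(d) + 1)^2)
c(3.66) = 0.62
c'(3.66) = -0.10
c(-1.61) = 186.09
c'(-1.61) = 9483.78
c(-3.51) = -0.36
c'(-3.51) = -1.13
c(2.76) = -0.35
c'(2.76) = -1.04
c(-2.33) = 0.75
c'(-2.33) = 1.09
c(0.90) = -0.14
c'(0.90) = 0.14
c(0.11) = -1.39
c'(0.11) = 13.63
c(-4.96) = -0.10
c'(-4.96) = 0.03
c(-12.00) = -0.22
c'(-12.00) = 0.44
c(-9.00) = 0.64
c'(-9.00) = -0.52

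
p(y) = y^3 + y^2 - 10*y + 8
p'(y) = 3*y^2 + 2*y - 10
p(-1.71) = 23.02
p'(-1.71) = -4.65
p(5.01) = 108.75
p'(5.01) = 75.32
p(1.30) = -1.11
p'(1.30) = -2.33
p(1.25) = -0.98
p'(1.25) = -2.81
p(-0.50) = 13.12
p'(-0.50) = -10.25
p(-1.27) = 20.26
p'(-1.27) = -7.70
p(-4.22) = -7.14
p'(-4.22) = 34.99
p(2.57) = 5.88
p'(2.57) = 14.95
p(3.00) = 14.00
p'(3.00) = 23.00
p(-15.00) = -2992.00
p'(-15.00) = 635.00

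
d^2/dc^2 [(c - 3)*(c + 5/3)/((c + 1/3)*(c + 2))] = 2*(-99*c^3 - 459*c^2 - 873*c - 577)/(27*c^6 + 189*c^5 + 495*c^4 + 595*c^3 + 330*c^2 + 84*c + 8)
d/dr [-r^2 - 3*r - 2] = -2*r - 3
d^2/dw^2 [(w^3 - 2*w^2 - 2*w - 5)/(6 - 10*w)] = (-25*w^3 + 45*w^2 - 27*w + 173)/(125*w^3 - 225*w^2 + 135*w - 27)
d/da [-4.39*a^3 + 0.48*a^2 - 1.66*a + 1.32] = -13.17*a^2 + 0.96*a - 1.66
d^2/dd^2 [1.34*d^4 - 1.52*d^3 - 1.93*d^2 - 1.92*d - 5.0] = 16.08*d^2 - 9.12*d - 3.86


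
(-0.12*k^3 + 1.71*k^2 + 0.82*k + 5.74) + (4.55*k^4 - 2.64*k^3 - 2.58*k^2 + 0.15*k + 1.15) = 4.55*k^4 - 2.76*k^3 - 0.87*k^2 + 0.97*k + 6.89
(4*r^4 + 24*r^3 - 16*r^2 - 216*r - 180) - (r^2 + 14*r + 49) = 4*r^4 + 24*r^3 - 17*r^2 - 230*r - 229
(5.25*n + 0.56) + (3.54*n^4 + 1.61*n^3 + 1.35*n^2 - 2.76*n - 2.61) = 3.54*n^4 + 1.61*n^3 + 1.35*n^2 + 2.49*n - 2.05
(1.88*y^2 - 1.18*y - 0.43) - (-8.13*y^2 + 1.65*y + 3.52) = 10.01*y^2 - 2.83*y - 3.95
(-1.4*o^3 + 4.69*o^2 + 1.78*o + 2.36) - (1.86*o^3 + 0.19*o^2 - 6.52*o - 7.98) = -3.26*o^3 + 4.5*o^2 + 8.3*o + 10.34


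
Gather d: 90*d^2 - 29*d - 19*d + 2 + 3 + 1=90*d^2 - 48*d + 6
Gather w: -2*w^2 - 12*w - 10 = -2*w^2 - 12*w - 10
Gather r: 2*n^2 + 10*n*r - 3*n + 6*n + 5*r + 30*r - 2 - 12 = 2*n^2 + 3*n + r*(10*n + 35) - 14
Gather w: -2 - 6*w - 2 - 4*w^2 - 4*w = -4*w^2 - 10*w - 4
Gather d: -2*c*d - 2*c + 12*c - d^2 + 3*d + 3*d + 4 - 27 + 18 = 10*c - d^2 + d*(6 - 2*c) - 5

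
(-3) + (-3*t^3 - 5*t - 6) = -3*t^3 - 5*t - 9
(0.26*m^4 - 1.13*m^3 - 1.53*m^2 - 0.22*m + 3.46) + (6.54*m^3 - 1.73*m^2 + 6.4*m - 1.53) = 0.26*m^4 + 5.41*m^3 - 3.26*m^2 + 6.18*m + 1.93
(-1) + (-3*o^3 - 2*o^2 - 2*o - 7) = -3*o^3 - 2*o^2 - 2*o - 8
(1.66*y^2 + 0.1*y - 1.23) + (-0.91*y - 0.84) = 1.66*y^2 - 0.81*y - 2.07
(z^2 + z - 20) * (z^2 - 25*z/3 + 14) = z^4 - 22*z^3/3 - 43*z^2/3 + 542*z/3 - 280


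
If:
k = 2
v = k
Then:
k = 2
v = 2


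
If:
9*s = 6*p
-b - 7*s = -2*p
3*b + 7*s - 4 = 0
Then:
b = 16/5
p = -6/5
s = -4/5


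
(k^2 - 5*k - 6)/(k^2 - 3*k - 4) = (k - 6)/(k - 4)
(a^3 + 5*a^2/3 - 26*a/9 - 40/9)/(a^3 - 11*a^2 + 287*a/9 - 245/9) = (3*a^2 + 10*a + 8)/(3*a^2 - 28*a + 49)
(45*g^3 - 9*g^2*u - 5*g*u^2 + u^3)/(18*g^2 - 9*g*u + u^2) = (-15*g^2 - 2*g*u + u^2)/(-6*g + u)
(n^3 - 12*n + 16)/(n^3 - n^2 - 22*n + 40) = (n^2 + 2*n - 8)/(n^2 + n - 20)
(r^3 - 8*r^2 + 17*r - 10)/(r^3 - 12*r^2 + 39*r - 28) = (r^2 - 7*r + 10)/(r^2 - 11*r + 28)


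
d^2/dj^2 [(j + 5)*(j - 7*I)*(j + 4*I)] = 6*j + 10 - 6*I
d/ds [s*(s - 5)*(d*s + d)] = d*(3*s^2 - 8*s - 5)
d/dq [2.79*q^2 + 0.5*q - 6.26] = 5.58*q + 0.5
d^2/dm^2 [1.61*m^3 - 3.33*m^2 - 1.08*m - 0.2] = 9.66*m - 6.66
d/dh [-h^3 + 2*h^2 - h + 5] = -3*h^2 + 4*h - 1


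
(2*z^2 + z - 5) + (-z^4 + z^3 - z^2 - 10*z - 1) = -z^4 + z^3 + z^2 - 9*z - 6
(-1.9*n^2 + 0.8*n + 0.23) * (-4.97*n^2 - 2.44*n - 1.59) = 9.443*n^4 + 0.66*n^3 - 0.0741000000000001*n^2 - 1.8332*n - 0.3657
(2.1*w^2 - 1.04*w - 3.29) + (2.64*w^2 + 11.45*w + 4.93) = 4.74*w^2 + 10.41*w + 1.64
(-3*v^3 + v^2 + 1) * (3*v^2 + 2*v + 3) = -9*v^5 - 3*v^4 - 7*v^3 + 6*v^2 + 2*v + 3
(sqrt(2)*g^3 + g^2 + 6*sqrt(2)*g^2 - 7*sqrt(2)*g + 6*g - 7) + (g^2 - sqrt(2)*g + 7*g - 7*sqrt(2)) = sqrt(2)*g^3 + 2*g^2 + 6*sqrt(2)*g^2 - 8*sqrt(2)*g + 13*g - 7*sqrt(2) - 7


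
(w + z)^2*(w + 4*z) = w^3 + 6*w^2*z + 9*w*z^2 + 4*z^3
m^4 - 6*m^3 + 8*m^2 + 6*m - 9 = (m - 3)^2*(m - 1)*(m + 1)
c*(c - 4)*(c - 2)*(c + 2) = c^4 - 4*c^3 - 4*c^2 + 16*c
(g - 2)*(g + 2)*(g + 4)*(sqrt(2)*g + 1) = sqrt(2)*g^4 + g^3 + 4*sqrt(2)*g^3 - 4*sqrt(2)*g^2 + 4*g^2 - 16*sqrt(2)*g - 4*g - 16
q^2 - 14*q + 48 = (q - 8)*(q - 6)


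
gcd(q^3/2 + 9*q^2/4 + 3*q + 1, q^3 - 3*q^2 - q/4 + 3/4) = q + 1/2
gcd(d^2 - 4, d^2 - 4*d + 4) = d - 2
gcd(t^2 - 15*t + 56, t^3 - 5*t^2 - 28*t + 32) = t - 8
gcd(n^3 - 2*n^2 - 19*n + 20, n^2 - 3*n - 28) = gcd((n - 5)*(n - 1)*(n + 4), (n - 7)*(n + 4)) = n + 4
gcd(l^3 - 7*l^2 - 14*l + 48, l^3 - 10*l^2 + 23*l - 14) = l - 2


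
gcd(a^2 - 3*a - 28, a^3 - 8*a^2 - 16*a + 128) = a + 4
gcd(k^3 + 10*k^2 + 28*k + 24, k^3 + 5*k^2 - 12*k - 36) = k^2 + 8*k + 12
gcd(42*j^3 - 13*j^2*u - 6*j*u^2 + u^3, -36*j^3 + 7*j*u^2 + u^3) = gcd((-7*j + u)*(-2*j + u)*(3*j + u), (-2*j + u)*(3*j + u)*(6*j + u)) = -6*j^2 + j*u + u^2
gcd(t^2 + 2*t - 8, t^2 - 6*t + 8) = t - 2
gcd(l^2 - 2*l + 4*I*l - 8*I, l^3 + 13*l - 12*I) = l + 4*I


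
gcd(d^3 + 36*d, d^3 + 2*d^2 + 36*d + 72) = d^2 + 36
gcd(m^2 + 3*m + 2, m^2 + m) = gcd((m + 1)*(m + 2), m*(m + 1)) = m + 1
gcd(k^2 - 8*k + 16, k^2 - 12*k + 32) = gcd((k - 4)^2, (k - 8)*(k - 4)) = k - 4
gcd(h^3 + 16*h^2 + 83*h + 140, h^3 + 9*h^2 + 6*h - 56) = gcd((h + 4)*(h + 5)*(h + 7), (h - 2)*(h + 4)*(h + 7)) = h^2 + 11*h + 28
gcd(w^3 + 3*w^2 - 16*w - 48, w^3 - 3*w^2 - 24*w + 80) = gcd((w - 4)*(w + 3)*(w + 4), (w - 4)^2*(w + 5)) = w - 4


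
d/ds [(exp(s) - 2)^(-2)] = -2*exp(s)/(exp(s) - 2)^3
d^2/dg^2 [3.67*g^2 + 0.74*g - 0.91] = 7.34000000000000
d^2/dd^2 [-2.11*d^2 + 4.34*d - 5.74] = -4.22000000000000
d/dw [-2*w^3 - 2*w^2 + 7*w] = -6*w^2 - 4*w + 7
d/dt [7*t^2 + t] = 14*t + 1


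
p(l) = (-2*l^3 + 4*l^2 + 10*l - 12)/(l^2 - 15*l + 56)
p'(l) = (15 - 2*l)*(-2*l^3 + 4*l^2 + 10*l - 12)/(l^2 - 15*l + 56)^2 + (-6*l^2 + 8*l + 10)/(l^2 - 15*l + 56)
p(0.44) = -0.14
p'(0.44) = 0.21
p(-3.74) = 0.88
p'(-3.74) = -0.67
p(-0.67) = -0.25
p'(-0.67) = -0.03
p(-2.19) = 0.07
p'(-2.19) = -0.37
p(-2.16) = 0.06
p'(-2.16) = -0.37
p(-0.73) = -0.24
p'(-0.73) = -0.04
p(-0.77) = -0.24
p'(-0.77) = -0.05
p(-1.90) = -0.03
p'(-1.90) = -0.31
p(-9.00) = 6.18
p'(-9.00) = -1.27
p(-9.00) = 6.18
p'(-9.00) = -1.27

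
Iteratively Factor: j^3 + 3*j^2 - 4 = (j - 1)*(j^2 + 4*j + 4) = (j - 1)*(j + 2)*(j + 2)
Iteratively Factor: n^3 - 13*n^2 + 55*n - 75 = (n - 5)*(n^2 - 8*n + 15) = (n - 5)^2*(n - 3)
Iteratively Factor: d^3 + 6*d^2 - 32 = (d + 4)*(d^2 + 2*d - 8) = (d - 2)*(d + 4)*(d + 4)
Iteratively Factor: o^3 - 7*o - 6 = (o + 1)*(o^2 - o - 6) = (o + 1)*(o + 2)*(o - 3)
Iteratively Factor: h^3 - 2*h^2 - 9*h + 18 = (h - 2)*(h^2 - 9) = (h - 3)*(h - 2)*(h + 3)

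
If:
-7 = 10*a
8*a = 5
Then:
No Solution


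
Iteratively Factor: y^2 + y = (y)*(y + 1)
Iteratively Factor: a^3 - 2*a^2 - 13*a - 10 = (a - 5)*(a^2 + 3*a + 2) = (a - 5)*(a + 1)*(a + 2)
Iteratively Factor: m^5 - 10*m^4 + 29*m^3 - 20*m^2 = (m - 5)*(m^4 - 5*m^3 + 4*m^2) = (m - 5)*(m - 4)*(m^3 - m^2) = m*(m - 5)*(m - 4)*(m^2 - m) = m^2*(m - 5)*(m - 4)*(m - 1)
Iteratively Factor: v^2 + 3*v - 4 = (v - 1)*(v + 4)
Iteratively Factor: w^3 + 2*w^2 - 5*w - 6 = (w + 1)*(w^2 + w - 6) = (w + 1)*(w + 3)*(w - 2)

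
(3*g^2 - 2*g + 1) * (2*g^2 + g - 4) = 6*g^4 - g^3 - 12*g^2 + 9*g - 4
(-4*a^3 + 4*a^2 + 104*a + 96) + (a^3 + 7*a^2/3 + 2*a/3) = -3*a^3 + 19*a^2/3 + 314*a/3 + 96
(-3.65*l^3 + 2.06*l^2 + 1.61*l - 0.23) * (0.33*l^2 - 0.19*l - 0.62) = -1.2045*l^5 + 1.3733*l^4 + 2.4029*l^3 - 1.659*l^2 - 0.9545*l + 0.1426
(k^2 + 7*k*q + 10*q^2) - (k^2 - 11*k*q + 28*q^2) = 18*k*q - 18*q^2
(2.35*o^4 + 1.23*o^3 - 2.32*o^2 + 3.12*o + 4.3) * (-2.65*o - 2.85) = -6.2275*o^5 - 9.957*o^4 + 2.6425*o^3 - 1.656*o^2 - 20.287*o - 12.255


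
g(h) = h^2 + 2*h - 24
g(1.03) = -20.88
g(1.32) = -19.62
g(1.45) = -19.00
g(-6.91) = 9.93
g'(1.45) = 4.90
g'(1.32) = 4.64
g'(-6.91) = -11.82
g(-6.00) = 0.00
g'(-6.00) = -10.00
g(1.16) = -20.33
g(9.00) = 75.00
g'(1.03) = 4.06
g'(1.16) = 4.32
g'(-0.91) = 0.18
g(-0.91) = -24.99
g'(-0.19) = 1.62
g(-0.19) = -24.34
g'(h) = 2*h + 2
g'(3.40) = 8.80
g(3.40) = -5.64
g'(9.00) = 20.00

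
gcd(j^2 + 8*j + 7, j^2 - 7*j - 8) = j + 1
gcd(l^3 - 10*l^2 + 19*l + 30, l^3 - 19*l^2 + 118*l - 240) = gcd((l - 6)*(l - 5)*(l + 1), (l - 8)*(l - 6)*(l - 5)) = l^2 - 11*l + 30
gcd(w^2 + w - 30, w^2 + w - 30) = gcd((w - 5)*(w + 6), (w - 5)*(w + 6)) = w^2 + w - 30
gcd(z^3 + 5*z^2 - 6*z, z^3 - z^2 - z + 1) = z - 1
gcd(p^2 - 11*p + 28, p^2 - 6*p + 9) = 1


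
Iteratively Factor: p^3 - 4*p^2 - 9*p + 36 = (p - 3)*(p^2 - p - 12) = (p - 3)*(p + 3)*(p - 4)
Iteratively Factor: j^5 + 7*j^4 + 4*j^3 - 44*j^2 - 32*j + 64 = (j + 4)*(j^4 + 3*j^3 - 8*j^2 - 12*j + 16) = (j - 1)*(j + 4)*(j^3 + 4*j^2 - 4*j - 16) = (j - 2)*(j - 1)*(j + 4)*(j^2 + 6*j + 8) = (j - 2)*(j - 1)*(j + 2)*(j + 4)*(j + 4)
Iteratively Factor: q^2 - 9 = (q - 3)*(q + 3)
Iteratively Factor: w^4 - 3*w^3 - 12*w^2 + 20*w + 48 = (w - 3)*(w^3 - 12*w - 16) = (w - 4)*(w - 3)*(w^2 + 4*w + 4) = (w - 4)*(w - 3)*(w + 2)*(w + 2)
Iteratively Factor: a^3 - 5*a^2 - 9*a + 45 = (a - 3)*(a^2 - 2*a - 15) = (a - 5)*(a - 3)*(a + 3)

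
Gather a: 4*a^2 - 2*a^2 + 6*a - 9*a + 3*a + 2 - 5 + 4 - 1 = 2*a^2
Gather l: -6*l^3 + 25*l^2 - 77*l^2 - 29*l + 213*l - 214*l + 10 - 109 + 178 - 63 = -6*l^3 - 52*l^2 - 30*l + 16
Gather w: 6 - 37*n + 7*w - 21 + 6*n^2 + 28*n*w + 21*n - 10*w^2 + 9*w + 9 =6*n^2 - 16*n - 10*w^2 + w*(28*n + 16) - 6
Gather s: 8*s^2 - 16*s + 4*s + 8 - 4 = 8*s^2 - 12*s + 4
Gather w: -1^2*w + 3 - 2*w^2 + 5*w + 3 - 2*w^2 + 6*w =-4*w^2 + 10*w + 6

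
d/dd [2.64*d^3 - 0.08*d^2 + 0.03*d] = 7.92*d^2 - 0.16*d + 0.03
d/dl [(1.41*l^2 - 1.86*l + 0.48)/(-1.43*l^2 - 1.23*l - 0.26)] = (-4.3941*l^2 + 0.6396*l + 1.074)/(2.0449*l^4 + 3.5178*l^3 + 2.2565*l^2 + 0.6396*l + 0.0676)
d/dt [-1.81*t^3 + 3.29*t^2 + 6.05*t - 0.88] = -5.43*t^2 + 6.58*t + 6.05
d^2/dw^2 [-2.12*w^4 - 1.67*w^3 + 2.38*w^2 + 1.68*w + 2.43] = -25.44*w^2 - 10.02*w + 4.76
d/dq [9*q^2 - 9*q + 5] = 18*q - 9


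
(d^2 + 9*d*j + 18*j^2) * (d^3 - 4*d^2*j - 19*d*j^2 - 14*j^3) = d^5 + 5*d^4*j - 37*d^3*j^2 - 257*d^2*j^3 - 468*d*j^4 - 252*j^5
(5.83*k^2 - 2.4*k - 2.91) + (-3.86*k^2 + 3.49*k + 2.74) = 1.97*k^2 + 1.09*k - 0.17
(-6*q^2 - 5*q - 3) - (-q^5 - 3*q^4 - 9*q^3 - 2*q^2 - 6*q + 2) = q^5 + 3*q^4 + 9*q^3 - 4*q^2 + q - 5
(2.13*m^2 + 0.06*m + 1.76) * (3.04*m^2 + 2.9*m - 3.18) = 6.4752*m^4 + 6.3594*m^3 - 1.249*m^2 + 4.9132*m - 5.5968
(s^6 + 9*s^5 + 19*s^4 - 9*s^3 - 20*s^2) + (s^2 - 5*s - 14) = s^6 + 9*s^5 + 19*s^4 - 9*s^3 - 19*s^2 - 5*s - 14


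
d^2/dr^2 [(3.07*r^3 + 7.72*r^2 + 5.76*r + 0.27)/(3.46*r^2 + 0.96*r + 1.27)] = (1.13686837721616e-13*r^4 + 65.3055640000002*r^3 - 161.687688*r^2 - 116.772942*r + 8.982788)/(41.421736*r^6 + 34.478208*r^5 + 55.178004*r^4 + 26.195328*r^3 + 20.253198*r^2 + 4.645152*r + 2.048383)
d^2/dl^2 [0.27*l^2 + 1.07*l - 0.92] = 0.540000000000000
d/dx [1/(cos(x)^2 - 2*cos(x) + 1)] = 2*sin(x)/(cos(x) - 1)^3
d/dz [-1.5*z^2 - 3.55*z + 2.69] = -3.0*z - 3.55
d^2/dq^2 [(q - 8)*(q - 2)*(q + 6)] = 6*q - 8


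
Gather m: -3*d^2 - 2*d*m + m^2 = -3*d^2 - 2*d*m + m^2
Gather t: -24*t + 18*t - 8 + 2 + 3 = -6*t - 3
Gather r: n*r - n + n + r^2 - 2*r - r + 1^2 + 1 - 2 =r^2 + r*(n - 3)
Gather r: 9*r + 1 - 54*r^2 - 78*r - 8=-54*r^2 - 69*r - 7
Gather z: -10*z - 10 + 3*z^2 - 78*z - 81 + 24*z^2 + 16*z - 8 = 27*z^2 - 72*z - 99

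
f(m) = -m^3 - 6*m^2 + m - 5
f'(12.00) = -575.00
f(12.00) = -2585.00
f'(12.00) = -575.00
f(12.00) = -2585.00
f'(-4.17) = -1.13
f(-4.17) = -40.99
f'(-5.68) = -27.63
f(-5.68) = -21.00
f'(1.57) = -25.23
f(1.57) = -22.09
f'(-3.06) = 9.63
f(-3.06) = -35.59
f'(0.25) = -2.19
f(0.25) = -5.14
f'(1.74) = -28.96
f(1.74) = -26.69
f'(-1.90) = 12.97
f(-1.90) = -21.70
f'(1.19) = -17.53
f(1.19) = -13.99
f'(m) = -3*m^2 - 12*m + 1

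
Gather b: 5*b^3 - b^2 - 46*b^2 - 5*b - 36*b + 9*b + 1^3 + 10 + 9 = 5*b^3 - 47*b^2 - 32*b + 20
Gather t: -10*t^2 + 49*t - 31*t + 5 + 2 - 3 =-10*t^2 + 18*t + 4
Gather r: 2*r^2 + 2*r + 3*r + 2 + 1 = 2*r^2 + 5*r + 3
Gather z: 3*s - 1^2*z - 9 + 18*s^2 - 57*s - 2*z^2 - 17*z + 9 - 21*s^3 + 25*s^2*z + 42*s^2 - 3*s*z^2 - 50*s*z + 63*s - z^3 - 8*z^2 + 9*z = -21*s^3 + 60*s^2 + 9*s - z^3 + z^2*(-3*s - 10) + z*(25*s^2 - 50*s - 9)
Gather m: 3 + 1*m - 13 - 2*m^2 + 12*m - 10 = -2*m^2 + 13*m - 20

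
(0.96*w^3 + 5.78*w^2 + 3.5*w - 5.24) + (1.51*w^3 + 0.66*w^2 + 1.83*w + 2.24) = 2.47*w^3 + 6.44*w^2 + 5.33*w - 3.0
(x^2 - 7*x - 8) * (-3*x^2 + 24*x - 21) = -3*x^4 + 45*x^3 - 165*x^2 - 45*x + 168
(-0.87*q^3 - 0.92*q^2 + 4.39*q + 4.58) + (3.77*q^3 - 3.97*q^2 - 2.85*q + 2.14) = 2.9*q^3 - 4.89*q^2 + 1.54*q + 6.72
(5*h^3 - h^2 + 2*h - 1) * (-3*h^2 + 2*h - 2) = -15*h^5 + 13*h^4 - 18*h^3 + 9*h^2 - 6*h + 2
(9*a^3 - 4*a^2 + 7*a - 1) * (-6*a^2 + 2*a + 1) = -54*a^5 + 42*a^4 - 41*a^3 + 16*a^2 + 5*a - 1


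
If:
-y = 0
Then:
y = 0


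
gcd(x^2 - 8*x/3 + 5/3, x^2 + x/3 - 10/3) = x - 5/3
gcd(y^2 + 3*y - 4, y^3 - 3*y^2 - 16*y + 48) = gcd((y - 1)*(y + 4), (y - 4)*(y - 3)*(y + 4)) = y + 4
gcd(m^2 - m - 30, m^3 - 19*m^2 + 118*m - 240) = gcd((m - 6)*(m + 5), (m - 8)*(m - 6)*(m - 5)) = m - 6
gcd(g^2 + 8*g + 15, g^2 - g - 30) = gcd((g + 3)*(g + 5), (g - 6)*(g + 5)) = g + 5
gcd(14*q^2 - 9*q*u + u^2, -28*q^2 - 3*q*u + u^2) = 7*q - u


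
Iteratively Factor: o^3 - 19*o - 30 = (o - 5)*(o^2 + 5*o + 6) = (o - 5)*(o + 3)*(o + 2)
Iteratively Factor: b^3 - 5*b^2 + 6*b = (b)*(b^2 - 5*b + 6) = b*(b - 2)*(b - 3)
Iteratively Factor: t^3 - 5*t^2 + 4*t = (t - 1)*(t^2 - 4*t) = t*(t - 1)*(t - 4)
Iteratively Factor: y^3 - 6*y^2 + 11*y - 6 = (y - 3)*(y^2 - 3*y + 2) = (y - 3)*(y - 1)*(y - 2)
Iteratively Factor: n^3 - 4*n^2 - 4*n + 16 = (n + 2)*(n^2 - 6*n + 8) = (n - 2)*(n + 2)*(n - 4)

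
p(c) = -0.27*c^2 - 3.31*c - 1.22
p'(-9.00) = 1.55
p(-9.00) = 6.70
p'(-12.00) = 3.17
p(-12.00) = -0.38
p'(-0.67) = -2.95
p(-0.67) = 0.88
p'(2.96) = -4.91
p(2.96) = -13.38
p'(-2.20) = -2.12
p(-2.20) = 4.76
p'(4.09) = -5.52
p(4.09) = -19.27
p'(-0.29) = -3.15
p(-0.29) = -0.28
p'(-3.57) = -1.38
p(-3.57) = 7.16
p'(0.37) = -3.51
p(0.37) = -2.48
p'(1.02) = -3.86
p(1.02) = -4.88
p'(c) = -0.54*c - 3.31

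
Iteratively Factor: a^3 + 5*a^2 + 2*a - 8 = (a + 2)*(a^2 + 3*a - 4) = (a - 1)*(a + 2)*(a + 4)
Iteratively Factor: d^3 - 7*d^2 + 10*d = (d - 5)*(d^2 - 2*d) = (d - 5)*(d - 2)*(d)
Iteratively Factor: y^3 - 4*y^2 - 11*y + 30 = (y - 5)*(y^2 + y - 6) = (y - 5)*(y + 3)*(y - 2)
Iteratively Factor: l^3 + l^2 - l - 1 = (l + 1)*(l^2 - 1) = (l - 1)*(l + 1)*(l + 1)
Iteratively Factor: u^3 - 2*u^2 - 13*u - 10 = (u - 5)*(u^2 + 3*u + 2) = (u - 5)*(u + 2)*(u + 1)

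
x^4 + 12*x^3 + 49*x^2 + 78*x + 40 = (x + 1)*(x + 2)*(x + 4)*(x + 5)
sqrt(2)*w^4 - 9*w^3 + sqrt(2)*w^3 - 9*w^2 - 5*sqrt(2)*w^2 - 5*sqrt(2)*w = w*(w + 1)*(w - 5*sqrt(2))*(sqrt(2)*w + 1)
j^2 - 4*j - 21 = (j - 7)*(j + 3)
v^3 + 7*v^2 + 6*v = v*(v + 1)*(v + 6)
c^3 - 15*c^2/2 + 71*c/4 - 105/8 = (c - 7/2)*(c - 5/2)*(c - 3/2)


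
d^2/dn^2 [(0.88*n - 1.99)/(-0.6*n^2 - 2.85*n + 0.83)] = (-(0.88*n - 1.99)*(1.2*n + 2.85)*(2.4*n + 5.7) + (3.168*n + 2.628)*(0.6*n^2 + 2.85*n - 0.83))/(0.6*n^2 + 2.85*n - 0.83)^3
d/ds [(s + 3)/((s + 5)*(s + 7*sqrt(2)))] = (-(s + 3)*(s + 5) - (s + 3)*(s + 7*sqrt(2)) + (s + 5)*(s + 7*sqrt(2)))/((s + 5)^2*(s + 7*sqrt(2))^2)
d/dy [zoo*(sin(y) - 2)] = zoo*cos(y)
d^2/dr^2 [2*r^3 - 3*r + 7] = 12*r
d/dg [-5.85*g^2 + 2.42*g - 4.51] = 2.42 - 11.7*g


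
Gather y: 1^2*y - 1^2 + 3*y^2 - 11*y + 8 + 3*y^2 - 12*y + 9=6*y^2 - 22*y + 16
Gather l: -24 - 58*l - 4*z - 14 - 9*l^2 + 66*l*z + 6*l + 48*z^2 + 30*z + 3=-9*l^2 + l*(66*z - 52) + 48*z^2 + 26*z - 35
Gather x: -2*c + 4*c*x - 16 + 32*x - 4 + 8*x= -2*c + x*(4*c + 40) - 20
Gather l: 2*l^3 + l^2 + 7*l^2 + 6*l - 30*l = 2*l^3 + 8*l^2 - 24*l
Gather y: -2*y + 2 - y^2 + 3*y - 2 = -y^2 + y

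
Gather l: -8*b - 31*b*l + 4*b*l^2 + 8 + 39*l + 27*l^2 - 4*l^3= -8*b - 4*l^3 + l^2*(4*b + 27) + l*(39 - 31*b) + 8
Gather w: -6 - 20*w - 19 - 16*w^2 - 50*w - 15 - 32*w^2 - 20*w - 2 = -48*w^2 - 90*w - 42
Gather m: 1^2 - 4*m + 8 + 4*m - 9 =0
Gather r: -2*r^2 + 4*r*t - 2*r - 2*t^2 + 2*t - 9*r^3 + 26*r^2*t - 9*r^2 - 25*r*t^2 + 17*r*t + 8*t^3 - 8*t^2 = -9*r^3 + r^2*(26*t - 11) + r*(-25*t^2 + 21*t - 2) + 8*t^3 - 10*t^2 + 2*t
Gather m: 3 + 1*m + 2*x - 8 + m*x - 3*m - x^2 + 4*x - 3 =m*(x - 2) - x^2 + 6*x - 8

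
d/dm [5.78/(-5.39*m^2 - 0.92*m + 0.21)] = (62.3084*m + 5.3176)/(5.39*m^2 + 0.92*m - 0.21)^2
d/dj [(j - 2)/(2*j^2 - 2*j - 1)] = (-2*j^2 + 8*j - 5)/(4*j^4 - 8*j^3 + 4*j + 1)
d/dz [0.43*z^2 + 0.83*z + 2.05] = 0.86*z + 0.83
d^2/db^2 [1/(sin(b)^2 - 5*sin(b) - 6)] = (-4*sin(b)^3 + 19*sin(b)^2 - 62*sin(b) + 62)/((sin(b) - 6)^3*(sin(b) + 1)^2)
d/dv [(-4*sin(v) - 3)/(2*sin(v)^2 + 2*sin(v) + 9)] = 2*(4*sin(v)^2 + 6*sin(v) - 15)*cos(v)/(2*sin(v) - cos(2*v) + 10)^2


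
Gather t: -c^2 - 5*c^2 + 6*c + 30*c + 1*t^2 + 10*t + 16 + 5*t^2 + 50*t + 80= -6*c^2 + 36*c + 6*t^2 + 60*t + 96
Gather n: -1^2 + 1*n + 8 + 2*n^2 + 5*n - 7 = 2*n^2 + 6*n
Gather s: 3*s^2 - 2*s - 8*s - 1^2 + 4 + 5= 3*s^2 - 10*s + 8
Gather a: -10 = -10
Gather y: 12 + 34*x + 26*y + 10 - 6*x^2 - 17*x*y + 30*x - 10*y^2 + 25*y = -6*x^2 + 64*x - 10*y^2 + y*(51 - 17*x) + 22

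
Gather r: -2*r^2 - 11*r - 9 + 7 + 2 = -2*r^2 - 11*r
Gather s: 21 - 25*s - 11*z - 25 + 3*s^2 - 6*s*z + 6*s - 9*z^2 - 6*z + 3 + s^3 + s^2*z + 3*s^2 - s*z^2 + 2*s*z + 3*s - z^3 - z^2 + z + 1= s^3 + s^2*(z + 6) + s*(-z^2 - 4*z - 16) - z^3 - 10*z^2 - 16*z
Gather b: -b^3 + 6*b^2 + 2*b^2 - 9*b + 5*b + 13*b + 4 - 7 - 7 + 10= -b^3 + 8*b^2 + 9*b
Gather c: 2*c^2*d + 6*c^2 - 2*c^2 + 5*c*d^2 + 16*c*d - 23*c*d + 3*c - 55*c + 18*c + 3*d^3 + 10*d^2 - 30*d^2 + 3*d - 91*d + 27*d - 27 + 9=c^2*(2*d + 4) + c*(5*d^2 - 7*d - 34) + 3*d^3 - 20*d^2 - 61*d - 18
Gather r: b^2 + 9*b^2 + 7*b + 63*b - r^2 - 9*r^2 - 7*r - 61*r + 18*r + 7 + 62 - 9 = 10*b^2 + 70*b - 10*r^2 - 50*r + 60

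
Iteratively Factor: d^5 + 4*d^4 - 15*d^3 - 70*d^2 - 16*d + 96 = (d + 4)*(d^4 - 15*d^2 - 10*d + 24) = (d + 3)*(d + 4)*(d^3 - 3*d^2 - 6*d + 8) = (d - 4)*(d + 3)*(d + 4)*(d^2 + d - 2) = (d - 4)*(d + 2)*(d + 3)*(d + 4)*(d - 1)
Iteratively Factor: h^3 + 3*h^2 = (h)*(h^2 + 3*h) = h^2*(h + 3)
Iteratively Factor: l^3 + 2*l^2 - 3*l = (l + 3)*(l^2 - l) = l*(l + 3)*(l - 1)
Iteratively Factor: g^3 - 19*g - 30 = (g + 2)*(g^2 - 2*g - 15) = (g - 5)*(g + 2)*(g + 3)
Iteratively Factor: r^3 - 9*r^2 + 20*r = (r)*(r^2 - 9*r + 20) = r*(r - 5)*(r - 4)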